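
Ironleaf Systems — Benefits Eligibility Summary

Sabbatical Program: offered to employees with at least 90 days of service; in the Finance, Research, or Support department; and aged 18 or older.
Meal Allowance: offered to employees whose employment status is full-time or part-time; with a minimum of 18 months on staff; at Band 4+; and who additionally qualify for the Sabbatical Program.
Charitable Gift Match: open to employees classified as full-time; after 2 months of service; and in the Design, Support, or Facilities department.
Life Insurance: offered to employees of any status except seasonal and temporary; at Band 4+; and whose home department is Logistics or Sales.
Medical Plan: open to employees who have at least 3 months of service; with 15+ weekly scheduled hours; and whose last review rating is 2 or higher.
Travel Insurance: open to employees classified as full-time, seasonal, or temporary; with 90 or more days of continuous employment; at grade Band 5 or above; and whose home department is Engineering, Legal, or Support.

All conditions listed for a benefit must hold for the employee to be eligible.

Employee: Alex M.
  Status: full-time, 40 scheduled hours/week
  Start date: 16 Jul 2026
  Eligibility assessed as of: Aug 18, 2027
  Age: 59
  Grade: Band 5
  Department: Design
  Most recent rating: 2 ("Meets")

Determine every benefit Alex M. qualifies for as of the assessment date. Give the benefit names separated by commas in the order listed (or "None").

Charitable Gift Match, Medical Plan

Service from 16 Jul 2026 to Aug 18, 2027: 398 days.
Sabbatical Program — service 398 days ≥ 90 days ✓; dept Design ✗ → not eligible.
Meal Allowance — status full-time ✓; service 398 days < 18 months (≈540 days) ✗ → not eligible.
Charitable Gift Match — status full-time ✓; service 398 days ≥ 2 months (≈60 days) ✓; dept Design ✓ → eligible.
Life Insurance — status full-time ✓ (not excluded); grade Band 5 ≥ Band 4 ✓; dept Design ✗ → not eligible.
Medical Plan — service 398 days ≥ 3 months (≈90 days) ✓; 40 hrs/wk ≥ 15 ✓; rating 2 ≥ 2 ✓ → eligible.
Travel Insurance — status full-time ✓; service 398 days ≥ 90 days ✓; grade Band 5 ≥ Band 5 ✓; dept Design ✗ → not eligible.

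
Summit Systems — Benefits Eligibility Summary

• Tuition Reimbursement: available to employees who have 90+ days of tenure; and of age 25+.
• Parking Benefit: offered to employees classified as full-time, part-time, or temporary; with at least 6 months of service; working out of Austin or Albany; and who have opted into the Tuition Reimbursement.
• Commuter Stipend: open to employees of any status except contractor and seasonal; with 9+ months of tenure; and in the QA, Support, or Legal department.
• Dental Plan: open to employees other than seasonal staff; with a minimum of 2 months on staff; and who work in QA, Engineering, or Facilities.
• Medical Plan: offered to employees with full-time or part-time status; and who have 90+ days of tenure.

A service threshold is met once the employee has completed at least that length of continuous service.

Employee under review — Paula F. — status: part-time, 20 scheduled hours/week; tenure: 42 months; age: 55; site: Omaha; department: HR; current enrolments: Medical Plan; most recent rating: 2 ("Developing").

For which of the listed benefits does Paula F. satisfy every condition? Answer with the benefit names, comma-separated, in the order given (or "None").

Tuition Reimbursement — service 42 months ≥ 90 days ✓; age 55 ≥ 25 ✓ → eligible.
Parking Benefit — status part-time ✓; service 42 months ≥ 6 months ✓; site Omaha ✗ (not Austin or Albany) → not eligible.
Commuter Stipend — status part-time ✓ (not excluded); service 42 months ≥ 9 months ✓; dept HR ✗ → not eligible.
Dental Plan — status part-time ✓ (not excluded); service 42 months ≥ 2 months ✓; dept HR ✗ → not eligible.
Medical Plan — status part-time ✓; service 42 months ≥ 90 days ✓ → eligible.

Tuition Reimbursement, Medical Plan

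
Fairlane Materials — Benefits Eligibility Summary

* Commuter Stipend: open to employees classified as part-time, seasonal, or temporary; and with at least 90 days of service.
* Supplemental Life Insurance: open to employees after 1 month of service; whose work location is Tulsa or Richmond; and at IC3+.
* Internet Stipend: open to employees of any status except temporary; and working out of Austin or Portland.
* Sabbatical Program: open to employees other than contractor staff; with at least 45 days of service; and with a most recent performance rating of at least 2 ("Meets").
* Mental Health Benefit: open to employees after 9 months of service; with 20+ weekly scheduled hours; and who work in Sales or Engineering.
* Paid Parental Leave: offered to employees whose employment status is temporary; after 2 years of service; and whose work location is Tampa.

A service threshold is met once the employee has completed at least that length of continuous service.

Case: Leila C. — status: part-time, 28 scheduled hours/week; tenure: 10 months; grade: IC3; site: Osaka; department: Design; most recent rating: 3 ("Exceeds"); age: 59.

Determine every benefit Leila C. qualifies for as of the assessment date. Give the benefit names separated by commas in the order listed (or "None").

Commuter Stipend — status part-time ✓; service 10 months ≥ 90 days ✓ → eligible.
Supplemental Life Insurance — service 10 months ≥ 1 month ✓; site Osaka ✗ (not Tulsa or Richmond) → not eligible.
Internet Stipend — status part-time ✓ (not excluded); site Osaka ✗ (not Austin or Portland) → not eligible.
Sabbatical Program — status part-time ✓ (not excluded); service 10 months ≥ 45 days ✓; rating 3 ≥ 2 ✓ → eligible.
Mental Health Benefit — service 10 months ≥ 9 months ✓; 28 hrs/wk ≥ 20 ✓; dept Design ✗ → not eligible.
Paid Parental Leave — status part-time ✗ (requires temporary) → not eligible.

Commuter Stipend, Sabbatical Program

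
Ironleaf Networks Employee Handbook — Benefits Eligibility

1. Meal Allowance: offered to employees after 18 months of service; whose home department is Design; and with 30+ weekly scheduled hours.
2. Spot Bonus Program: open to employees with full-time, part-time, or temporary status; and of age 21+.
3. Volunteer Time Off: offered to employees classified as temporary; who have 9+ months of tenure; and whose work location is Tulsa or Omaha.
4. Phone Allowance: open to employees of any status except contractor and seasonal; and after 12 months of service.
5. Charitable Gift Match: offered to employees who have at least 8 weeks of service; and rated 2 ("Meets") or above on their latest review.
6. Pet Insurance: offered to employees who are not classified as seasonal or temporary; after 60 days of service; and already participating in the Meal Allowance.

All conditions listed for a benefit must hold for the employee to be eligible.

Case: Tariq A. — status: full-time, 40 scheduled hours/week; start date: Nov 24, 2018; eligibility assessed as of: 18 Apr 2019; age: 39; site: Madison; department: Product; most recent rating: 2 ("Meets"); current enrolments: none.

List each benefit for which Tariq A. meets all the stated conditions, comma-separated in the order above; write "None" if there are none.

Spot Bonus Program, Charitable Gift Match

Service from Nov 24, 2018 to 18 Apr 2019: 145 days.
Meal Allowance — service 145 days < 18 months (≈540 days) ✗ → not eligible.
Spot Bonus Program — status full-time ✓; age 39 ≥ 21 ✓ → eligible.
Volunteer Time Off — status full-time ✗ (requires temporary) → not eligible.
Phone Allowance — status full-time ✓ (not excluded); service 145 days < 12 months (≈360 days) ✗ → not eligible.
Charitable Gift Match — service 145 days ≥ 8 weeks (≈56 days) ✓; rating 2 ≥ 2 ✓ → eligible.
Pet Insurance — status full-time ✓ (not excluded); service 145 days ≥ 60 days ✓; not enrolled in Meal Allowance ✗ → not eligible.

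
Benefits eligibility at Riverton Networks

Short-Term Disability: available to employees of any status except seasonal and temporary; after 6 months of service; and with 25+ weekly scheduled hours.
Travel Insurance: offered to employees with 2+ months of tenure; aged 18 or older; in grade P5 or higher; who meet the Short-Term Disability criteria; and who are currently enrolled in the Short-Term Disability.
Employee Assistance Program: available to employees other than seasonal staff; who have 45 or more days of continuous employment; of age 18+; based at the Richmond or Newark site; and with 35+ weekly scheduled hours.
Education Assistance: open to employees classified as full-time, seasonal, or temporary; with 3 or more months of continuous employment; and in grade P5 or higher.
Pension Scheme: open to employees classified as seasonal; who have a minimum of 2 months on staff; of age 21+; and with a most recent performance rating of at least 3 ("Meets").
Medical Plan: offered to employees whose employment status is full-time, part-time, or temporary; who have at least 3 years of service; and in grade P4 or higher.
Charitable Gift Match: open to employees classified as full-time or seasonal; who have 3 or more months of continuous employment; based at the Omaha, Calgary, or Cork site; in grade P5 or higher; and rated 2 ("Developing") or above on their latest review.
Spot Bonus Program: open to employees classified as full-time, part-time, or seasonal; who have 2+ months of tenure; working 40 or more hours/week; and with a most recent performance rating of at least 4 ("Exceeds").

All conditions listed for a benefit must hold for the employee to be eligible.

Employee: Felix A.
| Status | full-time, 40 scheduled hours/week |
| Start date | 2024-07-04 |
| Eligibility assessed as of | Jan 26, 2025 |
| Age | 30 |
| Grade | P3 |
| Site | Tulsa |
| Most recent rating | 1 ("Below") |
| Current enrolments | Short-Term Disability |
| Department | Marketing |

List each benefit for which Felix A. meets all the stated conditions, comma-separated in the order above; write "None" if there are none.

Service from 2024-07-04 to Jan 26, 2025: 206 days.
Short-Term Disability — status full-time ✓ (not excluded); service 206 days ≥ 6 months (≈180 days) ✓; 40 hrs/wk ≥ 25 ✓ → eligible.
Travel Insurance — service 206 days ≥ 2 months (≈60 days) ✓; age 30 ≥ 18 ✓; grade P3 < P5 ✗ → not eligible.
Employee Assistance Program — status full-time ✓ (not excluded); service 206 days ≥ 45 days ✓; age 30 ≥ 18 ✓; site Tulsa ✗ (not Richmond or Newark) → not eligible.
Education Assistance — status full-time ✓; service 206 days ≥ 3 months (≈90 days) ✓; grade P3 < P5 ✗ → not eligible.
Pension Scheme — status full-time ✗ (requires seasonal) → not eligible.
Medical Plan — status full-time ✓; service 206 days < 3 years (≈1095 days) ✗ → not eligible.
Charitable Gift Match — status full-time ✓; service 206 days ≥ 3 months (≈90 days) ✓; site Tulsa ✗ (not Omaha, Calgary, or Cork) → not eligible.
Spot Bonus Program — status full-time ✓; service 206 days ≥ 2 months (≈60 days) ✓; 40 hrs/wk ≥ 40 ✓; rating 1 < 4 ✗ → not eligible.

Short-Term Disability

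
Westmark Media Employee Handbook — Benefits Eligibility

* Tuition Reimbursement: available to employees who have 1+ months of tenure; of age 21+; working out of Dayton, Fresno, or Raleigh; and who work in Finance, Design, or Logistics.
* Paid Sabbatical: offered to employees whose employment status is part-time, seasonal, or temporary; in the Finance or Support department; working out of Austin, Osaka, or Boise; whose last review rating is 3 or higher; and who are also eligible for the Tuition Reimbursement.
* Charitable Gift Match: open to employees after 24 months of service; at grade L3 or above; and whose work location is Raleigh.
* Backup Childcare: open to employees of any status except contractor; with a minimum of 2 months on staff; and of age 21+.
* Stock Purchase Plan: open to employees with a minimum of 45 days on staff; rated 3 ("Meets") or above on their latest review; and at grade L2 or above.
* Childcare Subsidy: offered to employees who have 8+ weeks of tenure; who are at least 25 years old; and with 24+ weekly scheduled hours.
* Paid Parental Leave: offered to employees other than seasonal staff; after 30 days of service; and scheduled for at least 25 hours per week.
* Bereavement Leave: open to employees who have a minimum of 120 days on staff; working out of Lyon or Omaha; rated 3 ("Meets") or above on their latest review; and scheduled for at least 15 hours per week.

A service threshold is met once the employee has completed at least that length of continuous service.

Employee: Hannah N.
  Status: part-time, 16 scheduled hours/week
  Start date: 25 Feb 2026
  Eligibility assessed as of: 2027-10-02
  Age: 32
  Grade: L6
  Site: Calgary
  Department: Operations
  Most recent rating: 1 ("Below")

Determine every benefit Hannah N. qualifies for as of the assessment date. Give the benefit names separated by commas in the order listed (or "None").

Service from 25 Feb 2026 to 2027-10-02: 584 days.
Tuition Reimbursement — service 584 days ≥ 1 month (≈30 days) ✓; age 32 ≥ 21 ✓; site Calgary ✗ (not Dayton, Fresno, or Raleigh) → not eligible.
Paid Sabbatical — status part-time ✓; dept Operations ✗ → not eligible.
Charitable Gift Match — service 584 days < 24 months (≈720 days) ✗ → not eligible.
Backup Childcare — status part-time ✓ (not excluded); service 584 days ≥ 2 months (≈60 days) ✓; age 32 ≥ 21 ✓ → eligible.
Stock Purchase Plan — service 584 days ≥ 45 days ✓; rating 1 < 3 ✗ → not eligible.
Childcare Subsidy — service 584 days ≥ 8 weeks (≈56 days) ✓; age 32 ≥ 25 ✓; 16 hrs/wk < 24 ✗ → not eligible.
Paid Parental Leave — status part-time ✓ (not excluded); service 584 days ≥ 30 days ✓; 16 hrs/wk < 25 ✗ → not eligible.
Bereavement Leave — service 584 days ≥ 120 days ✓; site Calgary ✗ (not Lyon or Omaha) → not eligible.

Backup Childcare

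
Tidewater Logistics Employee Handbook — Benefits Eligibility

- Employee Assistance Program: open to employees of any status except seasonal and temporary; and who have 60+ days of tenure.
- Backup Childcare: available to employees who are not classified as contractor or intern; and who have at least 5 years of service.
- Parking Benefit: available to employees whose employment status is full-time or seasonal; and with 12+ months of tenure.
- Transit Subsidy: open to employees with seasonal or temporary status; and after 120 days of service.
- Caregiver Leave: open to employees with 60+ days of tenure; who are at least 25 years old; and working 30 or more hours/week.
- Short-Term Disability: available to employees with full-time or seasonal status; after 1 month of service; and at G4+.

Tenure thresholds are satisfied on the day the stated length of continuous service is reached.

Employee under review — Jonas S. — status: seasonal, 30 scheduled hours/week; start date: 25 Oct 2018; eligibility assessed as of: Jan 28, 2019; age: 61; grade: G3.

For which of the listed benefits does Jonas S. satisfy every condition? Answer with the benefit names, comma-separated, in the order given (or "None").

Caregiver Leave

Service from 25 Oct 2018 to Jan 28, 2019: 95 days.
Employee Assistance Program — status seasonal ✗ (excluded) → not eligible.
Backup Childcare — status seasonal ✓ (not excluded); service 95 days < 5 years (≈1825 days) ✗ → not eligible.
Parking Benefit — status seasonal ✓; service 95 days < 12 months (≈360 days) ✗ → not eligible.
Transit Subsidy — status seasonal ✓; service 95 days < 120 days ✗ → not eligible.
Caregiver Leave — service 95 days ≥ 60 days ✓; age 61 ≥ 25 ✓; 30 hrs/wk ≥ 30 ✓ → eligible.
Short-Term Disability — status seasonal ✓; service 95 days ≥ 1 month (≈30 days) ✓; grade G3 < G4 ✗ → not eligible.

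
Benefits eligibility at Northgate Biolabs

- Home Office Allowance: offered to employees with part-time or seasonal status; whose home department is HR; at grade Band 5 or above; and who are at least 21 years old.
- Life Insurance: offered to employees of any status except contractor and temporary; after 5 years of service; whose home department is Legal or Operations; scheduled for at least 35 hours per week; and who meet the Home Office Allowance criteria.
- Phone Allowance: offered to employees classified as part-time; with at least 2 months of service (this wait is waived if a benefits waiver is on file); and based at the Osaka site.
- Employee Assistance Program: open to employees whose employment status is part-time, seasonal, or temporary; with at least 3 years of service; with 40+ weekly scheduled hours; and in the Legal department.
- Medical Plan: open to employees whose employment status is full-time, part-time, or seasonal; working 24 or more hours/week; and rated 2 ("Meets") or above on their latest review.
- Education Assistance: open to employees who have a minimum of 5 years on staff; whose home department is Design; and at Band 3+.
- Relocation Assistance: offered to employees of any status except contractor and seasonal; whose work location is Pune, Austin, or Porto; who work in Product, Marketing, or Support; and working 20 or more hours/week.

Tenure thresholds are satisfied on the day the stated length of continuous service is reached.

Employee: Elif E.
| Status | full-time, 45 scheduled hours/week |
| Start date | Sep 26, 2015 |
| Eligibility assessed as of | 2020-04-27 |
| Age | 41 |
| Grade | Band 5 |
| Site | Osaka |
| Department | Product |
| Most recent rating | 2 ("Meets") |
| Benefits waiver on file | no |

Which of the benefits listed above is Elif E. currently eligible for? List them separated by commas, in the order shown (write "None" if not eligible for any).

Medical Plan

Service from Sep 26, 2015 to 2020-04-27: 1675 days.
Home Office Allowance — status full-time ✗ (requires part-time or seasonal) → not eligible.
Life Insurance — status full-time ✓ (not excluded); service 1675 days < 5 years (≈1825 days) ✗ → not eligible.
Phone Allowance — status full-time ✗ (requires part-time) → not eligible.
Employee Assistance Program — status full-time ✗ (requires part-time, seasonal, or temporary) → not eligible.
Medical Plan — status full-time ✓; 45 hrs/wk ≥ 24 ✓; rating 2 ≥ 2 ✓ → eligible.
Education Assistance — service 1675 days < 5 years (≈1825 days) ✗ → not eligible.
Relocation Assistance — status full-time ✓ (not excluded); site Osaka ✗ (not Pune, Austin, or Porto) → not eligible.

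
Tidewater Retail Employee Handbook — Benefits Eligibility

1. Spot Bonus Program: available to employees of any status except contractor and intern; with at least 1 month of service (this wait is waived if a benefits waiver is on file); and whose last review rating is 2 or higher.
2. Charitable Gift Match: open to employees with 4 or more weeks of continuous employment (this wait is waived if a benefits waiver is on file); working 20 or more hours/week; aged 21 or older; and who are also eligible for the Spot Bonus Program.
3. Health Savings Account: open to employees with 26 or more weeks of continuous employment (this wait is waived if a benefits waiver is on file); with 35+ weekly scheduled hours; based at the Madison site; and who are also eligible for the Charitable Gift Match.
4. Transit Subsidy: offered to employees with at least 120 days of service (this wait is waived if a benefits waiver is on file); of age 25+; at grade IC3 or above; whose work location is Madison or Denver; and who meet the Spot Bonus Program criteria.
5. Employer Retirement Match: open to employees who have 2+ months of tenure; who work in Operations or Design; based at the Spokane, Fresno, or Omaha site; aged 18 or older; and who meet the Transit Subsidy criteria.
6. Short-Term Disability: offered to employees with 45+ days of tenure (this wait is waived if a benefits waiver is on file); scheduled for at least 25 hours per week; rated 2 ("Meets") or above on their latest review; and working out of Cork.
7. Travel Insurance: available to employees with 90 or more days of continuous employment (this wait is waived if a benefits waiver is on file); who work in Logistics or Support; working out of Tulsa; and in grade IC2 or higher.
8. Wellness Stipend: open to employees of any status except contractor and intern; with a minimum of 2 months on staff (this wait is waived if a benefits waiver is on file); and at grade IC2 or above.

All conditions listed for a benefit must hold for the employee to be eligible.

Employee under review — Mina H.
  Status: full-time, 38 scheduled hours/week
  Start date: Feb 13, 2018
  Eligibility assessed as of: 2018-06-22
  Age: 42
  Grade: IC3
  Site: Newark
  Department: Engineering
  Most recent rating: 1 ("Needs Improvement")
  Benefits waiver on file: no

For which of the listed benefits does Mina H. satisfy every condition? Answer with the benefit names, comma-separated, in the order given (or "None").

Wellness Stipend

Service from Feb 13, 2018 to 2018-06-22: 129 days.
Spot Bonus Program — status full-time ✓ (not excluded); no waiver, service 129 days ≥ 1 month (≈30 days) ✓; rating 1 < 2 ✗ → not eligible.
Charitable Gift Match — no waiver, service 129 days ≥ 4 weeks (≈28 days) ✓; 38 hrs/wk ≥ 20 ✓; age 42 ≥ 21 ✓; not eligible for Spot Bonus Program ✗ → not eligible.
Health Savings Account — no waiver, service 129 days < 26 weeks (≈182 days) ✗ → not eligible.
Transit Subsidy — no waiver, service 129 days ≥ 120 days ✓; age 42 ≥ 25 ✓; grade IC3 ≥ IC3 ✓; site Newark ✗ (not Madison or Denver) → not eligible.
Employer Retirement Match — service 129 days ≥ 2 months (≈60 days) ✓; dept Engineering ✗ → not eligible.
Short-Term Disability — no waiver, service 129 days ≥ 45 days ✓; 38 hrs/wk ≥ 25 ✓; rating 1 < 2 ✗ → not eligible.
Travel Insurance — no waiver, service 129 days ≥ 90 days ✓; dept Engineering ✗ → not eligible.
Wellness Stipend — status full-time ✓ (not excluded); no waiver, service 129 days ≥ 2 months (≈60 days) ✓; grade IC3 ≥ IC2 ✓ → eligible.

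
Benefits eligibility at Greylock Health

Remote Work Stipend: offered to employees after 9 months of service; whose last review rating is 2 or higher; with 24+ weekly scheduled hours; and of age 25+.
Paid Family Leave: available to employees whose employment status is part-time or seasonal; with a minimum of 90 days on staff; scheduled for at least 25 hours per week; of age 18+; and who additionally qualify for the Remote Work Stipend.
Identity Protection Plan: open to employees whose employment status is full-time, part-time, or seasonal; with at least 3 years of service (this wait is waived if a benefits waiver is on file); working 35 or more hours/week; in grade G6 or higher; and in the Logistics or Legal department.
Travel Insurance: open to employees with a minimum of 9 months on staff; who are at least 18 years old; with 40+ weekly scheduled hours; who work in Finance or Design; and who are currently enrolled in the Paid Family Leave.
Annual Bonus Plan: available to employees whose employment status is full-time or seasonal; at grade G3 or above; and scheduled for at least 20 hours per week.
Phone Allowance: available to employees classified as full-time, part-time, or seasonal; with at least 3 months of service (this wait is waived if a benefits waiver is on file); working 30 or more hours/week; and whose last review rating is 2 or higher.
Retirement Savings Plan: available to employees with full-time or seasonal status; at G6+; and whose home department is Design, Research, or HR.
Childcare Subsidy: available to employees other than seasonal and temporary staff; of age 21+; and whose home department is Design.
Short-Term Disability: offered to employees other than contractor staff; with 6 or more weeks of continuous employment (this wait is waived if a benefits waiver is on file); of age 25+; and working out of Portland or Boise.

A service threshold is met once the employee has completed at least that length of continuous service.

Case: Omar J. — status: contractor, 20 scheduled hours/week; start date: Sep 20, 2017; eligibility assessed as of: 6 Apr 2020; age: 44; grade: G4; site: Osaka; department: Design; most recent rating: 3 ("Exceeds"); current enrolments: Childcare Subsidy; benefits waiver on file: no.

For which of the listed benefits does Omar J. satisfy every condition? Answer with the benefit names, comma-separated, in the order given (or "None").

Childcare Subsidy

Service from Sep 20, 2017 to 6 Apr 2020: 929 days.
Remote Work Stipend — service 929 days ≥ 9 months (≈270 days) ✓; rating 3 ≥ 2 ✓; 20 hrs/wk < 24 ✗ → not eligible.
Paid Family Leave — status contractor ✗ (requires part-time or seasonal) → not eligible.
Identity Protection Plan — status contractor ✗ (requires full-time, part-time, or seasonal) → not eligible.
Travel Insurance — service 929 days ≥ 9 months (≈270 days) ✓; age 44 ≥ 18 ✓; 20 hrs/wk < 40 ✗ → not eligible.
Annual Bonus Plan — status contractor ✗ (requires full-time or seasonal) → not eligible.
Phone Allowance — status contractor ✗ (requires full-time, part-time, or seasonal) → not eligible.
Retirement Savings Plan — status contractor ✗ (requires full-time or seasonal) → not eligible.
Childcare Subsidy — status contractor ✓ (not excluded); age 44 ≥ 21 ✓; dept Design ✓ → eligible.
Short-Term Disability — status contractor ✗ (excluded) → not eligible.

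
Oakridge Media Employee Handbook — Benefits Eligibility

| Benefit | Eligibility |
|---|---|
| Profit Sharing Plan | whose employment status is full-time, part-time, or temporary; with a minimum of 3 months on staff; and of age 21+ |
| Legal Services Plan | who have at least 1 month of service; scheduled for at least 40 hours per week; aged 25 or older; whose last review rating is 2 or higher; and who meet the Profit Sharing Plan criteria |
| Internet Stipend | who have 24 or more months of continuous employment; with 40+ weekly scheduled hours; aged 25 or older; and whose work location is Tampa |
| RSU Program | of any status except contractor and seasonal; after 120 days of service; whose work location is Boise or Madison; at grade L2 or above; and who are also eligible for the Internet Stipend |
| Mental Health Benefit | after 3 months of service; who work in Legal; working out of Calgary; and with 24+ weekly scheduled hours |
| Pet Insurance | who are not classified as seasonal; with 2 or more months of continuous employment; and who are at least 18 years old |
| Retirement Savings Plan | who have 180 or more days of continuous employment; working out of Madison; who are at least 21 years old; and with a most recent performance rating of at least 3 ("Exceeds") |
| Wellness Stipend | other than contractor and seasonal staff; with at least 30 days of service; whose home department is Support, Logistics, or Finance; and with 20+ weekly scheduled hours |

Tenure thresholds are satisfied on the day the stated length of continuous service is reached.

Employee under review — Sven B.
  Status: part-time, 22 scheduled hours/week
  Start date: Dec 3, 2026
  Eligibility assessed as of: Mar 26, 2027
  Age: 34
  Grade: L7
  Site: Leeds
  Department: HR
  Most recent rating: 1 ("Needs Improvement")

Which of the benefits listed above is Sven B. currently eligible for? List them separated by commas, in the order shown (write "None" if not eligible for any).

Profit Sharing Plan, Pet Insurance

Service from Dec 3, 2026 to Mar 26, 2027: 113 days.
Profit Sharing Plan — status part-time ✓; service 113 days ≥ 3 months (≈90 days) ✓; age 34 ≥ 21 ✓ → eligible.
Legal Services Plan — service 113 days ≥ 1 month (≈30 days) ✓; 22 hrs/wk < 40 ✗ → not eligible.
Internet Stipend — service 113 days < 24 months (≈720 days) ✗ → not eligible.
RSU Program — status part-time ✓ (not excluded); service 113 days < 120 days ✗ → not eligible.
Mental Health Benefit — service 113 days ≥ 3 months (≈90 days) ✓; dept HR ✗ → not eligible.
Pet Insurance — status part-time ✓ (not excluded); service 113 days ≥ 2 months (≈60 days) ✓; age 34 ≥ 18 ✓ → eligible.
Retirement Savings Plan — service 113 days < 180 days ✗ → not eligible.
Wellness Stipend — status part-time ✓ (not excluded); service 113 days ≥ 30 days ✓; dept HR ✗ → not eligible.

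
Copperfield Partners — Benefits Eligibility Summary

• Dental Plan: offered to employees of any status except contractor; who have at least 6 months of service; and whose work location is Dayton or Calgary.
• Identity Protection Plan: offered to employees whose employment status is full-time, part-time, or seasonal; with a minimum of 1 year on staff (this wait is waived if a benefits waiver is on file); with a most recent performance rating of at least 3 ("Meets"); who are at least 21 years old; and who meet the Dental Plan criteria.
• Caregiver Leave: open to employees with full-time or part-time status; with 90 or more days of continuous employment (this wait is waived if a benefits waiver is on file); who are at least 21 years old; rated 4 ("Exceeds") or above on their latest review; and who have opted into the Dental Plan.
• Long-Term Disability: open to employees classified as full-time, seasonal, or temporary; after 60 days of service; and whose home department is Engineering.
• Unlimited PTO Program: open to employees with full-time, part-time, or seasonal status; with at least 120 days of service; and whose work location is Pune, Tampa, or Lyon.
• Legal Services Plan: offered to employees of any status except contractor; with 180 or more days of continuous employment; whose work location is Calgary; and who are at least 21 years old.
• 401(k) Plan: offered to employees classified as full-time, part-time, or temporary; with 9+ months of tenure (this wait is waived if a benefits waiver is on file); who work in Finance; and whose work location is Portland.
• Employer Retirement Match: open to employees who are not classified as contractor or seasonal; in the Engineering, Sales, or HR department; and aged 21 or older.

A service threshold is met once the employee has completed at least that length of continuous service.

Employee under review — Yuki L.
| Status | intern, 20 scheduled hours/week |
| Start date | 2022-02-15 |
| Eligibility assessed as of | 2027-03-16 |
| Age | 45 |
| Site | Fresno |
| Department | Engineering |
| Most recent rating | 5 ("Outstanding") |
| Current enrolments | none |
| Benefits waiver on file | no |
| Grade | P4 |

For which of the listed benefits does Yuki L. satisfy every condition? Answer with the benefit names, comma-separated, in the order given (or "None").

Service from 2022-02-15 to 2027-03-16: 1855 days.
Dental Plan — status intern ✓ (not excluded); service 1855 days ≥ 6 months (≈180 days) ✓; site Fresno ✗ (not Dayton or Calgary) → not eligible.
Identity Protection Plan — status intern ✗ (requires full-time, part-time, or seasonal) → not eligible.
Caregiver Leave — status intern ✗ (requires full-time or part-time) → not eligible.
Long-Term Disability — status intern ✗ (requires full-time, seasonal, or temporary) → not eligible.
Unlimited PTO Program — status intern ✗ (requires full-time, part-time, or seasonal) → not eligible.
Legal Services Plan — status intern ✓ (not excluded); service 1855 days ≥ 180 days ✓; site Fresno ✗ (not Calgary) → not eligible.
401(k) Plan — status intern ✗ (requires full-time, part-time, or temporary) → not eligible.
Employer Retirement Match — status intern ✓ (not excluded); dept Engineering ✓; age 45 ≥ 21 ✓ → eligible.

Employer Retirement Match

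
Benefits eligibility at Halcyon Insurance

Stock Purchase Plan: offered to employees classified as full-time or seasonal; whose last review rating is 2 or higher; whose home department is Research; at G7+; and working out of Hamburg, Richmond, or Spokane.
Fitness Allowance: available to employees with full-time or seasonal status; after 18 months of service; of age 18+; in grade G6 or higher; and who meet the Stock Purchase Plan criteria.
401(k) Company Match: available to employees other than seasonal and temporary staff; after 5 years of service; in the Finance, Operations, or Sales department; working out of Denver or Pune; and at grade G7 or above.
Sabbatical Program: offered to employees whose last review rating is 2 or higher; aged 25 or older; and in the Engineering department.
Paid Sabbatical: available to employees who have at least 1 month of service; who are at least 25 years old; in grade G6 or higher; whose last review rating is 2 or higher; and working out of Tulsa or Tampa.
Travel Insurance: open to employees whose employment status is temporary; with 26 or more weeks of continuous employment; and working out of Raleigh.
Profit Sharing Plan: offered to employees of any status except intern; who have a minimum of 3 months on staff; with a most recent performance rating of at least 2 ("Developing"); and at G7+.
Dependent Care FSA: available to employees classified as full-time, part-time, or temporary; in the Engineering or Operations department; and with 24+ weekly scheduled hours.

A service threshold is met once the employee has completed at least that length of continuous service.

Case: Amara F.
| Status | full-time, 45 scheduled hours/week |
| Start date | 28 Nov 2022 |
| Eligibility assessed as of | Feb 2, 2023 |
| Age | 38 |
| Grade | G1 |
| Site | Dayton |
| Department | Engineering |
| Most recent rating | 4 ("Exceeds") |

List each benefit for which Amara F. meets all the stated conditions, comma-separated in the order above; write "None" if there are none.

Sabbatical Program, Dependent Care FSA

Service from 28 Nov 2022 to Feb 2, 2023: 66 days.
Stock Purchase Plan — status full-time ✓; rating 4 ≥ 2 ✓; dept Engineering ✗ → not eligible.
Fitness Allowance — status full-time ✓; service 66 days < 18 months (≈540 days) ✗ → not eligible.
401(k) Company Match — status full-time ✓ (not excluded); service 66 days < 5 years (≈1825 days) ✗ → not eligible.
Sabbatical Program — rating 4 ≥ 2 ✓; age 38 ≥ 25 ✓; dept Engineering ✓ → eligible.
Paid Sabbatical — service 66 days ≥ 1 month (≈30 days) ✓; age 38 ≥ 25 ✓; grade G1 < G6 ✗ → not eligible.
Travel Insurance — status full-time ✗ (requires temporary) → not eligible.
Profit Sharing Plan — status full-time ✓ (not excluded); service 66 days < 3 months (≈90 days) ✗ → not eligible.
Dependent Care FSA — status full-time ✓; dept Engineering ✓; 45 hrs/wk ≥ 24 ✓ → eligible.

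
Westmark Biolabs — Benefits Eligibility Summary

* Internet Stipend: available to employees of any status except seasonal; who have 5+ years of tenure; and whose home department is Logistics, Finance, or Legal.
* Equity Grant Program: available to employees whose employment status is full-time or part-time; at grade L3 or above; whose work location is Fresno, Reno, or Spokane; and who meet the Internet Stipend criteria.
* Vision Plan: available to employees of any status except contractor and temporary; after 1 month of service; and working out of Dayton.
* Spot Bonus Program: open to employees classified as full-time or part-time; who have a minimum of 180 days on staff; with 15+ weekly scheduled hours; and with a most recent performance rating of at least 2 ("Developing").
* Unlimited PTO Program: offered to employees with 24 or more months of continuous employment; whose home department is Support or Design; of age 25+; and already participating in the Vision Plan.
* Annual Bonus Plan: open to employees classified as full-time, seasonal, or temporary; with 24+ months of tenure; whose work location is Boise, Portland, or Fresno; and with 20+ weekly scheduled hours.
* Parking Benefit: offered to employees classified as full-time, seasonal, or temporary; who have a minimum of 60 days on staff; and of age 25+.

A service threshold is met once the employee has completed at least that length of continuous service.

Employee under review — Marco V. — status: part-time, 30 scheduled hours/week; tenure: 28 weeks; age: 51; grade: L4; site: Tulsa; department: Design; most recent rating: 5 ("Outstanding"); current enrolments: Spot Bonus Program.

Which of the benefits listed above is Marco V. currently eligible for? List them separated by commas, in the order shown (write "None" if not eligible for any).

Internet Stipend — status part-time ✓ (not excluded); service 28 weeks < 5 years (≈1825 days) ✗ → not eligible.
Equity Grant Program — status part-time ✓; grade L4 ≥ L3 ✓; site Tulsa ✗ (not Fresno, Reno, or Spokane) → not eligible.
Vision Plan — status part-time ✓ (not excluded); service 28 weeks ≥ 1 month (≈30 days) ✓; site Tulsa ✗ (not Dayton) → not eligible.
Spot Bonus Program — status part-time ✓; service 28 weeks ≥ 180 days ✓; 30 hrs/wk ≥ 15 ✓; rating 5 ≥ 2 ✓ → eligible.
Unlimited PTO Program — service 28 weeks < 24 months (≈720 days) ✗ → not eligible.
Annual Bonus Plan — status part-time ✗ (requires full-time, seasonal, or temporary) → not eligible.
Parking Benefit — status part-time ✗ (requires full-time, seasonal, or temporary) → not eligible.

Spot Bonus Program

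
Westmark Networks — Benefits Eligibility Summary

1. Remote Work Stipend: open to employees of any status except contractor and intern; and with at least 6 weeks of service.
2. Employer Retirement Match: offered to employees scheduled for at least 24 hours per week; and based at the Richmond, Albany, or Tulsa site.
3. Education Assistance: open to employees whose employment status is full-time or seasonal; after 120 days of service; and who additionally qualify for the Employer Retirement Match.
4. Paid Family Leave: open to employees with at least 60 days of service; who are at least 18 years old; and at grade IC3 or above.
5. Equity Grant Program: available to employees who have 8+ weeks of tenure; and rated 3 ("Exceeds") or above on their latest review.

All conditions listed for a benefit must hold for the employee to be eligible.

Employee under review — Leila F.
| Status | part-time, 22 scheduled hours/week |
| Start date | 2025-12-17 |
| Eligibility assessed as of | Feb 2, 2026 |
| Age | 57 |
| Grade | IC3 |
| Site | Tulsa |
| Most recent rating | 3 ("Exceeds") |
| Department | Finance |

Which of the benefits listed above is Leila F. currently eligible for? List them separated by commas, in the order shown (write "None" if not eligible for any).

Service from 2025-12-17 to Feb 2, 2026: 47 days.
Remote Work Stipend — status part-time ✓ (not excluded); service 47 days ≥ 6 weeks (≈42 days) ✓ → eligible.
Employer Retirement Match — 22 hrs/wk < 24 ✗ → not eligible.
Education Assistance — status part-time ✗ (requires full-time or seasonal) → not eligible.
Paid Family Leave — service 47 days < 60 days ✗ → not eligible.
Equity Grant Program — service 47 days < 8 weeks (≈56 days) ✗ → not eligible.

Remote Work Stipend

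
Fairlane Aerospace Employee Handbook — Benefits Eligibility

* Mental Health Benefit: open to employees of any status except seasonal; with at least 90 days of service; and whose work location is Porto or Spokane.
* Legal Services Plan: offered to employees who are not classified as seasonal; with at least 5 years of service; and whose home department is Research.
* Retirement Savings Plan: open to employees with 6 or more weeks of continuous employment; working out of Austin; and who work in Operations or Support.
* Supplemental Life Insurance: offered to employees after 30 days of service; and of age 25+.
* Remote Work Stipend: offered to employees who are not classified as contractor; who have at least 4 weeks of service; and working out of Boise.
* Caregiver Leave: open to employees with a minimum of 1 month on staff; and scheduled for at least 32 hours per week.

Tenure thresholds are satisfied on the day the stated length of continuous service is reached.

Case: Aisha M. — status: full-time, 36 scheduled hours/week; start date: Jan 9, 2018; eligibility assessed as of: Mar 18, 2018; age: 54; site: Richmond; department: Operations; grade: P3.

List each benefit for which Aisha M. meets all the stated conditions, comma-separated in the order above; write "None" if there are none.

Supplemental Life Insurance, Caregiver Leave

Service from Jan 9, 2018 to Mar 18, 2018: 68 days.
Mental Health Benefit — status full-time ✓ (not excluded); service 68 days < 90 days ✗ → not eligible.
Legal Services Plan — status full-time ✓ (not excluded); service 68 days < 5 years (≈1825 days) ✗ → not eligible.
Retirement Savings Plan — service 68 days ≥ 6 weeks (≈42 days) ✓; site Richmond ✗ (not Austin) → not eligible.
Supplemental Life Insurance — service 68 days ≥ 30 days ✓; age 54 ≥ 25 ✓ → eligible.
Remote Work Stipend — status full-time ✓ (not excluded); service 68 days ≥ 4 weeks (≈28 days) ✓; site Richmond ✗ (not Boise) → not eligible.
Caregiver Leave — service 68 days ≥ 1 month (≈30 days) ✓; 36 hrs/wk ≥ 32 ✓ → eligible.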